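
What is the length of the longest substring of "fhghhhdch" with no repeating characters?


Input: "fhghhhdch"
Sliding window (track last position of each char):
  Position 0 ('f'): window [0,0] length 1 -- new best
  Position 1 ('h'): window [0,1] length 2 -- new best
  Position 2 ('g'): window [0,2] length 3 -- new best
  Position 3 ('h'): repeat (last at 1), move window start to 2
  Position 3 ('h'): window [2,3] length 2
  Position 4 ('h'): repeat (last at 3), move window start to 4
  Position 4 ('h'): window [4,4] length 1
  Position 5 ('h'): repeat (last at 4), move window start to 5
  Position 5 ('h'): window [5,5] length 1
  Position 6 ('d'): window [5,6] length 2
  Position 7 ('c'): window [5,7] length 3
  Position 8 ('h'): repeat (last at 5), move window start to 6
  Position 8 ('h'): window [6,8] length 3
Longest substring with no repeats: "fhg" with length 3

3


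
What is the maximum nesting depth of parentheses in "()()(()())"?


Input: "()()(()())"
Tracking depth:
  Position 0 '(': depth becomes 1
  Position 1 ')': depth becomes 0
  Position 2 '(': depth becomes 1
  Position 3 ')': depth becomes 0
  Position 4 '(': depth becomes 1
  Position 5 '(': depth becomes 2
  Position 6 ')': depth becomes 1
  Position 7 '(': depth becomes 2
  Position 8 ')': depth becomes 1
  Position 9 ')': depth becomes 0
Maximum depth reached: 2

2


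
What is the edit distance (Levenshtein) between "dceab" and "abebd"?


Computing edit distance: "dceab" -> "abebd"
DP table:
           a    b    e    b    d
      0    1    2    3    4    5
  d   1    1    2    3    4    4
  c   2    2    2    3    4    5
  e   3    3    3    2    3    4
  a   4    3    4    3    3    4
  b   5    4    3    4    3    4
Edit distance = dp[5][5] = 4

4


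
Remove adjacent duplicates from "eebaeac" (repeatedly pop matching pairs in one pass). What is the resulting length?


Input: eebaeac
Stack-based adjacent duplicate removal:
  Read 'e': push. Stack: e
  Read 'e': matches stack top 'e' => pop. Stack: (empty)
  Read 'b': push. Stack: b
  Read 'a': push. Stack: ba
  Read 'e': push. Stack: bae
  Read 'a': push. Stack: baea
  Read 'c': push. Stack: baeac
Final stack: "baeac" (length 5)

5


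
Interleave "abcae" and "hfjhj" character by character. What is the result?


Interleaving "abcae" and "hfjhj":
  Position 0: 'a' from first, 'h' from second => "ah"
  Position 1: 'b' from first, 'f' from second => "bf"
  Position 2: 'c' from first, 'j' from second => "cj"
  Position 3: 'a' from first, 'h' from second => "ah"
  Position 4: 'e' from first, 'j' from second => "ej"
Result: ahbfcjahej

ahbfcjahej


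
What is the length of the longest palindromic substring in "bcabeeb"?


Input: "bcabeeb"
Checking substrings for palindromes:
  [3:7] "beeb" (len 4) => palindrome
  [4:6] "ee" (len 2) => palindrome
Longest palindromic substring: "beeb" with length 4

4


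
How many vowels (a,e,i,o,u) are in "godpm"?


Input: godpm
Checking each character:
  'g' at position 0: consonant
  'o' at position 1: vowel (running total: 1)
  'd' at position 2: consonant
  'p' at position 3: consonant
  'm' at position 4: consonant
Total vowels: 1

1


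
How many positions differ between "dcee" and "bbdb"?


Comparing "dcee" and "bbdb" position by position:
  Position 0: 'd' vs 'b' => DIFFER
  Position 1: 'c' vs 'b' => DIFFER
  Position 2: 'e' vs 'd' => DIFFER
  Position 3: 'e' vs 'b' => DIFFER
Positions that differ: 4

4


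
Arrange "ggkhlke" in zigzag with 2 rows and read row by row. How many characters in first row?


Zigzag "ggkhlke" into 2 rows:
Placing characters:
  'g' => row 0
  'g' => row 1
  'k' => row 0
  'h' => row 1
  'l' => row 0
  'k' => row 1
  'e' => row 0
Rows:
  Row 0: "gkle"
  Row 1: "ghk"
First row length: 4

4


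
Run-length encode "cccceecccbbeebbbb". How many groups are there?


Input: cccceecccbbeebbbb
Scanning for consecutive runs:
  Group 1: 'c' x 4 (positions 0-3)
  Group 2: 'e' x 2 (positions 4-5)
  Group 3: 'c' x 3 (positions 6-8)
  Group 4: 'b' x 2 (positions 9-10)
  Group 5: 'e' x 2 (positions 11-12)
  Group 6: 'b' x 4 (positions 13-16)
Total groups: 6

6


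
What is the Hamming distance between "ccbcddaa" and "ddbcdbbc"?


Comparing "ccbcddaa" and "ddbcdbbc" position by position:
  Position 0: 'c' vs 'd' => differ
  Position 1: 'c' vs 'd' => differ
  Position 2: 'b' vs 'b' => same
  Position 3: 'c' vs 'c' => same
  Position 4: 'd' vs 'd' => same
  Position 5: 'd' vs 'b' => differ
  Position 6: 'a' vs 'b' => differ
  Position 7: 'a' vs 'c' => differ
Total differences (Hamming distance): 5

5


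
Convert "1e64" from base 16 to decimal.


Input: "1e64" in base 16
Positional expansion:
  Digit '1' (value 1) x 16^3 = 4096
  Digit 'e' (value 14) x 16^2 = 3584
  Digit '6' (value 6) x 16^1 = 96
  Digit '4' (value 4) x 16^0 = 4
Sum = 7780

7780


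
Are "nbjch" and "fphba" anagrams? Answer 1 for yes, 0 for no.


Strings: "nbjch", "fphba"
Sorted first:  bchjn
Sorted second: abfhp
Differ at position 0: 'b' vs 'a' => not anagrams

0


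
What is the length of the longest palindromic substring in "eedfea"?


Input: "eedfea"
Checking substrings for palindromes:
  [0:2] "ee" (len 2) => palindrome
Longest palindromic substring: "ee" with length 2

2


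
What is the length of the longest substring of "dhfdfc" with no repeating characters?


Input: "dhfdfc"
Sliding window (track last position of each char):
  Position 0 ('d'): window [0,0] length 1 -- new best
  Position 1 ('h'): window [0,1] length 2 -- new best
  Position 2 ('f'): window [0,2] length 3 -- new best
  Position 3 ('d'): repeat (last at 0), move window start to 1
  Position 3 ('d'): window [1,3] length 3
  Position 4 ('f'): repeat (last at 2), move window start to 3
  Position 4 ('f'): window [3,4] length 2
  Position 5 ('c'): window [3,5] length 3
Longest substring with no repeats: "dhf" with length 3

3


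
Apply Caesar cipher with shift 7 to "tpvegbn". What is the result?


Caesar cipher: shift "tpvegbn" by 7
  't' (pos 19) + 7 = pos 0 = 'a'
  'p' (pos 15) + 7 = pos 22 = 'w'
  'v' (pos 21) + 7 = pos 2 = 'c'
  'e' (pos 4) + 7 = pos 11 = 'l'
  'g' (pos 6) + 7 = pos 13 = 'n'
  'b' (pos 1) + 7 = pos 8 = 'i'
  'n' (pos 13) + 7 = pos 20 = 'u'
Result: awclniu

awclniu


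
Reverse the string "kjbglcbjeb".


Input: kjbglcbjeb
Reading characters right to left:
  Position 9: 'b'
  Position 8: 'e'
  Position 7: 'j'
  Position 6: 'b'
  Position 5: 'c'
  Position 4: 'l'
  Position 3: 'g'
  Position 2: 'b'
  Position 1: 'j'
  Position 0: 'k'
Reversed: bejbclgbjk

bejbclgbjk


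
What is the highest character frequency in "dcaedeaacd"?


Input: dcaedeaacd
Character counts:
  'a': 3
  'c': 2
  'd': 3
  'e': 2
Maximum frequency: 3

3


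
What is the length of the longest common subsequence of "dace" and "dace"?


LCS of "dace" and "dace"
DP table:
           d    a    c    e
      0    0    0    0    0
  d   0    1    1    1    1
  a   0    1    2    2    2
  c   0    1    2    3    3
  e   0    1    2    3    4
LCS length = dp[4][4] = 4

4


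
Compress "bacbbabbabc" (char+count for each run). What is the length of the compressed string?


Input: bacbbabbabc
Runs:
  'b' x 1 => "b1"
  'a' x 1 => "a1"
  'c' x 1 => "c1"
  'b' x 2 => "b2"
  'a' x 1 => "a1"
  'b' x 2 => "b2"
  'a' x 1 => "a1"
  'b' x 1 => "b1"
  'c' x 1 => "c1"
Compressed: "b1a1c1b2a1b2a1b1c1"
Compressed length: 18

18


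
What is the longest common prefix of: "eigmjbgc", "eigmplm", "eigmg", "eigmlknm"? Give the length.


Words: eigmjbgc, eigmplm, eigmg, eigmlknm
  Position 0: all 'e' => match
  Position 1: all 'i' => match
  Position 2: all 'g' => match
  Position 3: all 'm' => match
  Position 4: ('j', 'p', 'g', 'l') => mismatch, stop
LCP = "eigm" (length 4)

4


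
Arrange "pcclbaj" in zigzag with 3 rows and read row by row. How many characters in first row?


Zigzag "pcclbaj" into 3 rows:
Placing characters:
  'p' => row 0
  'c' => row 1
  'c' => row 2
  'l' => row 1
  'b' => row 0
  'a' => row 1
  'j' => row 2
Rows:
  Row 0: "pb"
  Row 1: "cla"
  Row 2: "cj"
First row length: 2

2


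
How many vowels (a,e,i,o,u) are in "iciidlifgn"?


Input: iciidlifgn
Checking each character:
  'i' at position 0: vowel (running total: 1)
  'c' at position 1: consonant
  'i' at position 2: vowel (running total: 2)
  'i' at position 3: vowel (running total: 3)
  'd' at position 4: consonant
  'l' at position 5: consonant
  'i' at position 6: vowel (running total: 4)
  'f' at position 7: consonant
  'g' at position 8: consonant
  'n' at position 9: consonant
Total vowels: 4

4


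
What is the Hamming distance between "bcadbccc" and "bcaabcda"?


Comparing "bcadbccc" and "bcaabcda" position by position:
  Position 0: 'b' vs 'b' => same
  Position 1: 'c' vs 'c' => same
  Position 2: 'a' vs 'a' => same
  Position 3: 'd' vs 'a' => differ
  Position 4: 'b' vs 'b' => same
  Position 5: 'c' vs 'c' => same
  Position 6: 'c' vs 'd' => differ
  Position 7: 'c' vs 'a' => differ
Total differences (Hamming distance): 3

3


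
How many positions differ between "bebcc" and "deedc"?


Comparing "bebcc" and "deedc" position by position:
  Position 0: 'b' vs 'd' => DIFFER
  Position 1: 'e' vs 'e' => same
  Position 2: 'b' vs 'e' => DIFFER
  Position 3: 'c' vs 'd' => DIFFER
  Position 4: 'c' vs 'c' => same
Positions that differ: 3

3


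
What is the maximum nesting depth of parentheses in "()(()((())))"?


Input: "()(()((())))"
Tracking depth:
  Position 0 '(': depth becomes 1
  Position 1 ')': depth becomes 0
  Position 2 '(': depth becomes 1
  Position 3 '(': depth becomes 2
  Position 4 ')': depth becomes 1
  Position 5 '(': depth becomes 2
  Position 6 '(': depth becomes 3
  Position 7 '(': depth becomes 4
  Position 8 ')': depth becomes 3
  Position 9 ')': depth becomes 2
  Position 10 ')': depth becomes 1
  Position 11 ')': depth becomes 0
Maximum depth reached: 4

4


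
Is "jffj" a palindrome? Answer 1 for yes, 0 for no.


Input: jffj
Reversed: jffj
  Compare pos 0 ('j') with pos 3 ('j'): match
  Compare pos 1 ('f') with pos 2 ('f'): match
Result: palindrome

1


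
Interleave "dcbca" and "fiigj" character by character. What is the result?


Interleaving "dcbca" and "fiigj":
  Position 0: 'd' from first, 'f' from second => "df"
  Position 1: 'c' from first, 'i' from second => "ci"
  Position 2: 'b' from first, 'i' from second => "bi"
  Position 3: 'c' from first, 'g' from second => "cg"
  Position 4: 'a' from first, 'j' from second => "aj"
Result: dfcibicgaj

dfcibicgaj


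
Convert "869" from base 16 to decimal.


Input: "869" in base 16
Positional expansion:
  Digit '8' (value 8) x 16^2 = 2048
  Digit '6' (value 6) x 16^1 = 96
  Digit '9' (value 9) x 16^0 = 9
Sum = 2153

2153


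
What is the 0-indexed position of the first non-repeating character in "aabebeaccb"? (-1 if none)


Input: aabebeaccb
Character frequencies:
  'a': 3
  'b': 3
  'c': 2
  'e': 2
Scanning left to right for freq == 1:
  Position 0 ('a'): freq=3, skip
  Position 1 ('a'): freq=3, skip
  Position 2 ('b'): freq=3, skip
  Position 3 ('e'): freq=2, skip
  Position 4 ('b'): freq=3, skip
  Position 5 ('e'): freq=2, skip
  Position 6 ('a'): freq=3, skip
  Position 7 ('c'): freq=2, skip
  Position 8 ('c'): freq=2, skip
  Position 9 ('b'): freq=3, skip
  No unique character found => answer = -1

-1


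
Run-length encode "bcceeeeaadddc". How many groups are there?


Input: bcceeeeaadddc
Scanning for consecutive runs:
  Group 1: 'b' x 1 (positions 0-0)
  Group 2: 'c' x 2 (positions 1-2)
  Group 3: 'e' x 4 (positions 3-6)
  Group 4: 'a' x 2 (positions 7-8)
  Group 5: 'd' x 3 (positions 9-11)
  Group 6: 'c' x 1 (positions 12-12)
Total groups: 6

6


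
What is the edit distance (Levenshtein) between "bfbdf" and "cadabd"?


Computing edit distance: "bfbdf" -> "cadabd"
DP table:
           c    a    d    a    b    d
      0    1    2    3    4    5    6
  b   1    1    2    3    4    4    5
  f   2    2    2    3    4    5    5
  b   3    3    3    3    4    4    5
  d   4    4    4    3    4    5    4
  f   5    5    5    4    4    5    5
Edit distance = dp[5][6] = 5

5


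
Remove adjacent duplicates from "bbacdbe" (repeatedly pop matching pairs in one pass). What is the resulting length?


Input: bbacdbe
Stack-based adjacent duplicate removal:
  Read 'b': push. Stack: b
  Read 'b': matches stack top 'b' => pop. Stack: (empty)
  Read 'a': push. Stack: a
  Read 'c': push. Stack: ac
  Read 'd': push. Stack: acd
  Read 'b': push. Stack: acdb
  Read 'e': push. Stack: acdbe
Final stack: "acdbe" (length 5)

5


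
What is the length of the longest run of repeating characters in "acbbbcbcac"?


Input: "acbbbcbcac"
Scanning for longest run:
  Position 1 ('c'): new char, reset run to 1
  Position 2 ('b'): new char, reset run to 1
  Position 3 ('b'): continues run of 'b', length=2
  Position 4 ('b'): continues run of 'b', length=3
  Position 5 ('c'): new char, reset run to 1
  Position 6 ('b'): new char, reset run to 1
  Position 7 ('c'): new char, reset run to 1
  Position 8 ('a'): new char, reset run to 1
  Position 9 ('c'): new char, reset run to 1
Longest run: 'b' with length 3

3


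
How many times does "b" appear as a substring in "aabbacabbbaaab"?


Searching for "b" in "aabbacabbbaaab"
Scanning each position:
  Position 0: "a" => no
  Position 1: "a" => no
  Position 2: "b" => MATCH
  Position 3: "b" => MATCH
  Position 4: "a" => no
  Position 5: "c" => no
  Position 6: "a" => no
  Position 7: "b" => MATCH
  Position 8: "b" => MATCH
  Position 9: "b" => MATCH
  Position 10: "a" => no
  Position 11: "a" => no
  Position 12: "a" => no
  Position 13: "b" => MATCH
Total occurrences: 6

6


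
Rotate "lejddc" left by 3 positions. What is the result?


Input: "lejddc", rotate left by 3
First 3 characters: "lej"
Remaining characters: "ddc"
Concatenate remaining + first: "ddc" + "lej" = "ddclej"

ddclej


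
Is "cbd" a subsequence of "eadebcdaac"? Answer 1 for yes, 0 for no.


Check if "cbd" is a subsequence of "eadebcdaac"
Greedy scan:
  Position 0 ('e'): no match needed
  Position 1 ('a'): no match needed
  Position 2 ('d'): no match needed
  Position 3 ('e'): no match needed
  Position 4 ('b'): no match needed
  Position 5 ('c'): matches sub[0] = 'c'
  Position 6 ('d'): no match needed
  Position 7 ('a'): no match needed
  Position 8 ('a'): no match needed
  Position 9 ('c'): no match needed
Only matched 1/3 characters => not a subsequence

0


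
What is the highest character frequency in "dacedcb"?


Input: dacedcb
Character counts:
  'a': 1
  'b': 1
  'c': 2
  'd': 2
  'e': 1
Maximum frequency: 2

2


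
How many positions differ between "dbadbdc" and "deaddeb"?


Comparing "dbadbdc" and "deaddeb" position by position:
  Position 0: 'd' vs 'd' => same
  Position 1: 'b' vs 'e' => DIFFER
  Position 2: 'a' vs 'a' => same
  Position 3: 'd' vs 'd' => same
  Position 4: 'b' vs 'd' => DIFFER
  Position 5: 'd' vs 'e' => DIFFER
  Position 6: 'c' vs 'b' => DIFFER
Positions that differ: 4

4


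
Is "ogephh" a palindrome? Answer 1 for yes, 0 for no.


Input: ogephh
Reversed: hhpego
  Compare pos 0 ('o') with pos 5 ('h'): MISMATCH
  Compare pos 1 ('g') with pos 4 ('h'): MISMATCH
  Compare pos 2 ('e') with pos 3 ('p'): MISMATCH
Result: not a palindrome

0


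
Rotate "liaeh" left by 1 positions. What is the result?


Input: "liaeh", rotate left by 1
First 1 characters: "l"
Remaining characters: "iaeh"
Concatenate remaining + first: "iaeh" + "l" = "iaehl"

iaehl


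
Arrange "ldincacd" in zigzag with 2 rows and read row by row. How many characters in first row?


Zigzag "ldincacd" into 2 rows:
Placing characters:
  'l' => row 0
  'd' => row 1
  'i' => row 0
  'n' => row 1
  'c' => row 0
  'a' => row 1
  'c' => row 0
  'd' => row 1
Rows:
  Row 0: "licc"
  Row 1: "dnad"
First row length: 4

4


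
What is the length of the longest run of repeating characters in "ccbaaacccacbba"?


Input: "ccbaaacccacbba"
Scanning for longest run:
  Position 1 ('c'): continues run of 'c', length=2
  Position 2 ('b'): new char, reset run to 1
  Position 3 ('a'): new char, reset run to 1
  Position 4 ('a'): continues run of 'a', length=2
  Position 5 ('a'): continues run of 'a', length=3
  Position 6 ('c'): new char, reset run to 1
  Position 7 ('c'): continues run of 'c', length=2
  Position 8 ('c'): continues run of 'c', length=3
  Position 9 ('a'): new char, reset run to 1
  Position 10 ('c'): new char, reset run to 1
  Position 11 ('b'): new char, reset run to 1
  Position 12 ('b'): continues run of 'b', length=2
  Position 13 ('a'): new char, reset run to 1
Longest run: 'a' with length 3

3


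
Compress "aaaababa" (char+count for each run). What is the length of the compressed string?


Input: aaaababa
Runs:
  'a' x 4 => "a4"
  'b' x 1 => "b1"
  'a' x 1 => "a1"
  'b' x 1 => "b1"
  'a' x 1 => "a1"
Compressed: "a4b1a1b1a1"
Compressed length: 10

10


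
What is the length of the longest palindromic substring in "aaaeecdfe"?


Input: "aaaeecdfe"
Checking substrings for palindromes:
  [0:3] "aaa" (len 3) => palindrome
  [0:2] "aa" (len 2) => palindrome
  [1:3] "aa" (len 2) => palindrome
  [3:5] "ee" (len 2) => palindrome
Longest palindromic substring: "aaa" with length 3

3


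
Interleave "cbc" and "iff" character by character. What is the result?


Interleaving "cbc" and "iff":
  Position 0: 'c' from first, 'i' from second => "ci"
  Position 1: 'b' from first, 'f' from second => "bf"
  Position 2: 'c' from first, 'f' from second => "cf"
Result: cibfcf

cibfcf


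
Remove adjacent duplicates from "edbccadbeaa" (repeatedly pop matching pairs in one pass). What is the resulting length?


Input: edbccadbeaa
Stack-based adjacent duplicate removal:
  Read 'e': push. Stack: e
  Read 'd': push. Stack: ed
  Read 'b': push. Stack: edb
  Read 'c': push. Stack: edbc
  Read 'c': matches stack top 'c' => pop. Stack: edb
  Read 'a': push. Stack: edba
  Read 'd': push. Stack: edbad
  Read 'b': push. Stack: edbadb
  Read 'e': push. Stack: edbadbe
  Read 'a': push. Stack: edbadbea
  Read 'a': matches stack top 'a' => pop. Stack: edbadbe
Final stack: "edbadbe" (length 7)

7


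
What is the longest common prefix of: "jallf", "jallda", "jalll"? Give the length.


Words: jallf, jallda, jalll
  Position 0: all 'j' => match
  Position 1: all 'a' => match
  Position 2: all 'l' => match
  Position 3: all 'l' => match
  Position 4: ('f', 'd', 'l') => mismatch, stop
LCP = "jall" (length 4)

4


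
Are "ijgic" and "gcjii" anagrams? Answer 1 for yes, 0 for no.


Strings: "ijgic", "gcjii"
Sorted first:  cgiij
Sorted second: cgiij
Sorted forms match => anagrams

1


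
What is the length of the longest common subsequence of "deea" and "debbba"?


LCS of "deea" and "debbba"
DP table:
           d    e    b    b    b    a
      0    0    0    0    0    0    0
  d   0    1    1    1    1    1    1
  e   0    1    2    2    2    2    2
  e   0    1    2    2    2    2    2
  a   0    1    2    2    2    2    3
LCS length = dp[4][6] = 3

3


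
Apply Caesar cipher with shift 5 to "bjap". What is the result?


Caesar cipher: shift "bjap" by 5
  'b' (pos 1) + 5 = pos 6 = 'g'
  'j' (pos 9) + 5 = pos 14 = 'o'
  'a' (pos 0) + 5 = pos 5 = 'f'
  'p' (pos 15) + 5 = pos 20 = 'u'
Result: gofu

gofu


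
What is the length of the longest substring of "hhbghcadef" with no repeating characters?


Input: "hhbghcadef"
Sliding window (track last position of each char):
  Position 0 ('h'): window [0,0] length 1 -- new best
  Position 1 ('h'): repeat (last at 0), move window start to 1
  Position 1 ('h'): window [1,1] length 1
  Position 2 ('b'): window [1,2] length 2 -- new best
  Position 3 ('g'): window [1,3] length 3 -- new best
  Position 4 ('h'): repeat (last at 1), move window start to 2
  Position 4 ('h'): window [2,4] length 3
  Position 5 ('c'): window [2,5] length 4 -- new best
  Position 6 ('a'): window [2,6] length 5 -- new best
  Position 7 ('d'): window [2,7] length 6 -- new best
  Position 8 ('e'): window [2,8] length 7 -- new best
  Position 9 ('f'): window [2,9] length 8 -- new best
Longest substring with no repeats: "bghcadef" with length 8

8


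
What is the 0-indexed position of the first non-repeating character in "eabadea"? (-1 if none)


Input: eabadea
Character frequencies:
  'a': 3
  'b': 1
  'd': 1
  'e': 2
Scanning left to right for freq == 1:
  Position 0 ('e'): freq=2, skip
  Position 1 ('a'): freq=3, skip
  Position 2 ('b'): unique! => answer = 2

2


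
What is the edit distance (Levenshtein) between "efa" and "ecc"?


Computing edit distance: "efa" -> "ecc"
DP table:
           e    c    c
      0    1    2    3
  e   1    0    1    2
  f   2    1    1    2
  a   3    2    2    2
Edit distance = dp[3][3] = 2

2


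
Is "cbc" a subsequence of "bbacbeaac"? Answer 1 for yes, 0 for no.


Check if "cbc" is a subsequence of "bbacbeaac"
Greedy scan:
  Position 0 ('b'): no match needed
  Position 1 ('b'): no match needed
  Position 2 ('a'): no match needed
  Position 3 ('c'): matches sub[0] = 'c'
  Position 4 ('b'): matches sub[1] = 'b'
  Position 5 ('e'): no match needed
  Position 6 ('a'): no match needed
  Position 7 ('a'): no match needed
  Position 8 ('c'): matches sub[2] = 'c'
All 3 characters matched => is a subsequence

1


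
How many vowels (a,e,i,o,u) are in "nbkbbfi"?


Input: nbkbbfi
Checking each character:
  'n' at position 0: consonant
  'b' at position 1: consonant
  'k' at position 2: consonant
  'b' at position 3: consonant
  'b' at position 4: consonant
  'f' at position 5: consonant
  'i' at position 6: vowel (running total: 1)
Total vowels: 1

1


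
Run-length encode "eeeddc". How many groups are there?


Input: eeeddc
Scanning for consecutive runs:
  Group 1: 'e' x 3 (positions 0-2)
  Group 2: 'd' x 2 (positions 3-4)
  Group 3: 'c' x 1 (positions 5-5)
Total groups: 3

3


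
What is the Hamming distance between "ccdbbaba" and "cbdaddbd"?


Comparing "ccdbbaba" and "cbdaddbd" position by position:
  Position 0: 'c' vs 'c' => same
  Position 1: 'c' vs 'b' => differ
  Position 2: 'd' vs 'd' => same
  Position 3: 'b' vs 'a' => differ
  Position 4: 'b' vs 'd' => differ
  Position 5: 'a' vs 'd' => differ
  Position 6: 'b' vs 'b' => same
  Position 7: 'a' vs 'd' => differ
Total differences (Hamming distance): 5

5


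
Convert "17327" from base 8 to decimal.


Input: "17327" in base 8
Positional expansion:
  Digit '1' (value 1) x 8^4 = 4096
  Digit '7' (value 7) x 8^3 = 3584
  Digit '3' (value 3) x 8^2 = 192
  Digit '2' (value 2) x 8^1 = 16
  Digit '7' (value 7) x 8^0 = 7
Sum = 7895

7895


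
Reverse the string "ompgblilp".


Input: ompgblilp
Reading characters right to left:
  Position 8: 'p'
  Position 7: 'l'
  Position 6: 'i'
  Position 5: 'l'
  Position 4: 'b'
  Position 3: 'g'
  Position 2: 'p'
  Position 1: 'm'
  Position 0: 'o'
Reversed: plilbgpmo

plilbgpmo


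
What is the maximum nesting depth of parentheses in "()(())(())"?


Input: "()(())(())"
Tracking depth:
  Position 0 '(': depth becomes 1
  Position 1 ')': depth becomes 0
  Position 2 '(': depth becomes 1
  Position 3 '(': depth becomes 2
  Position 4 ')': depth becomes 1
  Position 5 ')': depth becomes 0
  Position 6 '(': depth becomes 1
  Position 7 '(': depth becomes 2
  Position 8 ')': depth becomes 1
  Position 9 ')': depth becomes 0
Maximum depth reached: 2

2


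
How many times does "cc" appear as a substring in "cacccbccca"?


Searching for "cc" in "cacccbccca"
Scanning each position:
  Position 0: "ca" => no
  Position 1: "ac" => no
  Position 2: "cc" => MATCH
  Position 3: "cc" => MATCH
  Position 4: "cb" => no
  Position 5: "bc" => no
  Position 6: "cc" => MATCH
  Position 7: "cc" => MATCH
  Position 8: "ca" => no
Total occurrences: 4

4


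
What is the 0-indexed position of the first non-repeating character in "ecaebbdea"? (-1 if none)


Input: ecaebbdea
Character frequencies:
  'a': 2
  'b': 2
  'c': 1
  'd': 1
  'e': 3
Scanning left to right for freq == 1:
  Position 0 ('e'): freq=3, skip
  Position 1 ('c'): unique! => answer = 1

1


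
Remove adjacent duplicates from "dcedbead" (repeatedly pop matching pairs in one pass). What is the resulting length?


Input: dcedbead
Stack-based adjacent duplicate removal:
  Read 'd': push. Stack: d
  Read 'c': push. Stack: dc
  Read 'e': push. Stack: dce
  Read 'd': push. Stack: dced
  Read 'b': push. Stack: dcedb
  Read 'e': push. Stack: dcedbe
  Read 'a': push. Stack: dcedbea
  Read 'd': push. Stack: dcedbead
Final stack: "dcedbead" (length 8)

8


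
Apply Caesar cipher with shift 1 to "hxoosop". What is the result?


Caesar cipher: shift "hxoosop" by 1
  'h' (pos 7) + 1 = pos 8 = 'i'
  'x' (pos 23) + 1 = pos 24 = 'y'
  'o' (pos 14) + 1 = pos 15 = 'p'
  'o' (pos 14) + 1 = pos 15 = 'p'
  's' (pos 18) + 1 = pos 19 = 't'
  'o' (pos 14) + 1 = pos 15 = 'p'
  'p' (pos 15) + 1 = pos 16 = 'q'
Result: iypptpq

iypptpq


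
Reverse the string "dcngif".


Input: dcngif
Reading characters right to left:
  Position 5: 'f'
  Position 4: 'i'
  Position 3: 'g'
  Position 2: 'n'
  Position 1: 'c'
  Position 0: 'd'
Reversed: figncd

figncd


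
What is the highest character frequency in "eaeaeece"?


Input: eaeaeece
Character counts:
  'a': 2
  'c': 1
  'e': 5
Maximum frequency: 5

5


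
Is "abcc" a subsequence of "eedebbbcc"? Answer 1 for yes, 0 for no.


Check if "abcc" is a subsequence of "eedebbbcc"
Greedy scan:
  Position 0 ('e'): no match needed
  Position 1 ('e'): no match needed
  Position 2 ('d'): no match needed
  Position 3 ('e'): no match needed
  Position 4 ('b'): no match needed
  Position 5 ('b'): no match needed
  Position 6 ('b'): no match needed
  Position 7 ('c'): no match needed
  Position 8 ('c'): no match needed
Only matched 0/4 characters => not a subsequence

0


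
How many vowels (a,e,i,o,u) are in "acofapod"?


Input: acofapod
Checking each character:
  'a' at position 0: vowel (running total: 1)
  'c' at position 1: consonant
  'o' at position 2: vowel (running total: 2)
  'f' at position 3: consonant
  'a' at position 4: vowel (running total: 3)
  'p' at position 5: consonant
  'o' at position 6: vowel (running total: 4)
  'd' at position 7: consonant
Total vowels: 4

4


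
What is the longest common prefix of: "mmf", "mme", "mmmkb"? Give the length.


Words: mmf, mme, mmmkb
  Position 0: all 'm' => match
  Position 1: all 'm' => match
  Position 2: ('f', 'e', 'm') => mismatch, stop
LCP = "mm" (length 2)

2


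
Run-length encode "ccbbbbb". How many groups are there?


Input: ccbbbbb
Scanning for consecutive runs:
  Group 1: 'c' x 2 (positions 0-1)
  Group 2: 'b' x 5 (positions 2-6)
Total groups: 2

2


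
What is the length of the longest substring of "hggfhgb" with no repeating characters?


Input: "hggfhgb"
Sliding window (track last position of each char):
  Position 0 ('h'): window [0,0] length 1 -- new best
  Position 1 ('g'): window [0,1] length 2 -- new best
  Position 2 ('g'): repeat (last at 1), move window start to 2
  Position 2 ('g'): window [2,2] length 1
  Position 3 ('f'): window [2,3] length 2
  Position 4 ('h'): window [2,4] length 3 -- new best
  Position 5 ('g'): repeat (last at 2), move window start to 3
  Position 5 ('g'): window [3,5] length 3
  Position 6 ('b'): window [3,6] length 4 -- new best
Longest substring with no repeats: "fhgb" with length 4

4


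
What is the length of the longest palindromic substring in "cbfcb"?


Input: "cbfcb"
Checking substrings for palindromes:
  No multi-char palindromic substrings found
Longest palindromic substring: "c" with length 1

1


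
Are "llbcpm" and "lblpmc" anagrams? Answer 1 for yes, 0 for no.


Strings: "llbcpm", "lblpmc"
Sorted first:  bcllmp
Sorted second: bcllmp
Sorted forms match => anagrams

1


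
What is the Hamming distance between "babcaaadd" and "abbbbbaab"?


Comparing "babcaaadd" and "abbbbbaab" position by position:
  Position 0: 'b' vs 'a' => differ
  Position 1: 'a' vs 'b' => differ
  Position 2: 'b' vs 'b' => same
  Position 3: 'c' vs 'b' => differ
  Position 4: 'a' vs 'b' => differ
  Position 5: 'a' vs 'b' => differ
  Position 6: 'a' vs 'a' => same
  Position 7: 'd' vs 'a' => differ
  Position 8: 'd' vs 'b' => differ
Total differences (Hamming distance): 7

7


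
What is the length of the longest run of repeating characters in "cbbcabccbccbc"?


Input: "cbbcabccbccbc"
Scanning for longest run:
  Position 1 ('b'): new char, reset run to 1
  Position 2 ('b'): continues run of 'b', length=2
  Position 3 ('c'): new char, reset run to 1
  Position 4 ('a'): new char, reset run to 1
  Position 5 ('b'): new char, reset run to 1
  Position 6 ('c'): new char, reset run to 1
  Position 7 ('c'): continues run of 'c', length=2
  Position 8 ('b'): new char, reset run to 1
  Position 9 ('c'): new char, reset run to 1
  Position 10 ('c'): continues run of 'c', length=2
  Position 11 ('b'): new char, reset run to 1
  Position 12 ('c'): new char, reset run to 1
Longest run: 'b' with length 2

2


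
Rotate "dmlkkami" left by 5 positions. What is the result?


Input: "dmlkkami", rotate left by 5
First 5 characters: "dmlkk"
Remaining characters: "ami"
Concatenate remaining + first: "ami" + "dmlkk" = "amidmlkk"

amidmlkk


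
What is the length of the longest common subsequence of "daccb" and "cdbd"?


LCS of "daccb" and "cdbd"
DP table:
           c    d    b    d
      0    0    0    0    0
  d   0    0    1    1    1
  a   0    0    1    1    1
  c   0    1    1    1    1
  c   0    1    1    1    1
  b   0    1    1    2    2
LCS length = dp[5][4] = 2

2


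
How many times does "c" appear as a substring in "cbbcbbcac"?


Searching for "c" in "cbbcbbcac"
Scanning each position:
  Position 0: "c" => MATCH
  Position 1: "b" => no
  Position 2: "b" => no
  Position 3: "c" => MATCH
  Position 4: "b" => no
  Position 5: "b" => no
  Position 6: "c" => MATCH
  Position 7: "a" => no
  Position 8: "c" => MATCH
Total occurrences: 4

4


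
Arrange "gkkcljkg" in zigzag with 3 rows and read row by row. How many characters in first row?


Zigzag "gkkcljkg" into 3 rows:
Placing characters:
  'g' => row 0
  'k' => row 1
  'k' => row 2
  'c' => row 1
  'l' => row 0
  'j' => row 1
  'k' => row 2
  'g' => row 1
Rows:
  Row 0: "gl"
  Row 1: "kcjg"
  Row 2: "kk"
First row length: 2

2


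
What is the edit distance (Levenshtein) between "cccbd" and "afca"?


Computing edit distance: "cccbd" -> "afca"
DP table:
           a    f    c    a
      0    1    2    3    4
  c   1    1    2    2    3
  c   2    2    2    2    3
  c   3    3    3    2    3
  b   4    4    4    3    3
  d   5    5    5    4    4
Edit distance = dp[5][4] = 4

4


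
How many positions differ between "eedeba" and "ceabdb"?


Comparing "eedeba" and "ceabdb" position by position:
  Position 0: 'e' vs 'c' => DIFFER
  Position 1: 'e' vs 'e' => same
  Position 2: 'd' vs 'a' => DIFFER
  Position 3: 'e' vs 'b' => DIFFER
  Position 4: 'b' vs 'd' => DIFFER
  Position 5: 'a' vs 'b' => DIFFER
Positions that differ: 5

5


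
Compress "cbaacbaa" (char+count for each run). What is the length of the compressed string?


Input: cbaacbaa
Runs:
  'c' x 1 => "c1"
  'b' x 1 => "b1"
  'a' x 2 => "a2"
  'c' x 1 => "c1"
  'b' x 1 => "b1"
  'a' x 2 => "a2"
Compressed: "c1b1a2c1b1a2"
Compressed length: 12

12


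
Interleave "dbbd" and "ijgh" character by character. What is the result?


Interleaving "dbbd" and "ijgh":
  Position 0: 'd' from first, 'i' from second => "di"
  Position 1: 'b' from first, 'j' from second => "bj"
  Position 2: 'b' from first, 'g' from second => "bg"
  Position 3: 'd' from first, 'h' from second => "dh"
Result: dibjbgdh

dibjbgdh


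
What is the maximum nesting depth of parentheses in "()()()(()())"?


Input: "()()()(()())"
Tracking depth:
  Position 0 '(': depth becomes 1
  Position 1 ')': depth becomes 0
  Position 2 '(': depth becomes 1
  Position 3 ')': depth becomes 0
  Position 4 '(': depth becomes 1
  Position 5 ')': depth becomes 0
  Position 6 '(': depth becomes 1
  Position 7 '(': depth becomes 2
  Position 8 ')': depth becomes 1
  Position 9 '(': depth becomes 2
  Position 10 ')': depth becomes 1
  Position 11 ')': depth becomes 0
Maximum depth reached: 2

2


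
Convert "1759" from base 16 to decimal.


Input: "1759" in base 16
Positional expansion:
  Digit '1' (value 1) x 16^3 = 4096
  Digit '7' (value 7) x 16^2 = 1792
  Digit '5' (value 5) x 16^1 = 80
  Digit '9' (value 9) x 16^0 = 9
Sum = 5977

5977


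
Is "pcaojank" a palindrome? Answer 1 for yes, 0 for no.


Input: pcaojank
Reversed: knajoacp
  Compare pos 0 ('p') with pos 7 ('k'): MISMATCH
  Compare pos 1 ('c') with pos 6 ('n'): MISMATCH
  Compare pos 2 ('a') with pos 5 ('a'): match
  Compare pos 3 ('o') with pos 4 ('j'): MISMATCH
Result: not a palindrome

0


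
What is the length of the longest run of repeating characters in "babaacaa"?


Input: "babaacaa"
Scanning for longest run:
  Position 1 ('a'): new char, reset run to 1
  Position 2 ('b'): new char, reset run to 1
  Position 3 ('a'): new char, reset run to 1
  Position 4 ('a'): continues run of 'a', length=2
  Position 5 ('c'): new char, reset run to 1
  Position 6 ('a'): new char, reset run to 1
  Position 7 ('a'): continues run of 'a', length=2
Longest run: 'a' with length 2

2


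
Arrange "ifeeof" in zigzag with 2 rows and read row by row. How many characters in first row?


Zigzag "ifeeof" into 2 rows:
Placing characters:
  'i' => row 0
  'f' => row 1
  'e' => row 0
  'e' => row 1
  'o' => row 0
  'f' => row 1
Rows:
  Row 0: "ieo"
  Row 1: "fef"
First row length: 3

3


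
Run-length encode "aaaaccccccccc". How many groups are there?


Input: aaaaccccccccc
Scanning for consecutive runs:
  Group 1: 'a' x 4 (positions 0-3)
  Group 2: 'c' x 9 (positions 4-12)
Total groups: 2

2


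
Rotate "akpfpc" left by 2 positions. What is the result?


Input: "akpfpc", rotate left by 2
First 2 characters: "ak"
Remaining characters: "pfpc"
Concatenate remaining + first: "pfpc" + "ak" = "pfpcak"

pfpcak


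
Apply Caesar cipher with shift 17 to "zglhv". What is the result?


Caesar cipher: shift "zglhv" by 17
  'z' (pos 25) + 17 = pos 16 = 'q'
  'g' (pos 6) + 17 = pos 23 = 'x'
  'l' (pos 11) + 17 = pos 2 = 'c'
  'h' (pos 7) + 17 = pos 24 = 'y'
  'v' (pos 21) + 17 = pos 12 = 'm'
Result: qxcym

qxcym


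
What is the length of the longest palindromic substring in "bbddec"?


Input: "bbddec"
Checking substrings for palindromes:
  [0:2] "bb" (len 2) => palindrome
  [2:4] "dd" (len 2) => palindrome
Longest palindromic substring: "bb" with length 2

2


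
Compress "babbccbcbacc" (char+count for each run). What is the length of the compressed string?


Input: babbccbcbacc
Runs:
  'b' x 1 => "b1"
  'a' x 1 => "a1"
  'b' x 2 => "b2"
  'c' x 2 => "c2"
  'b' x 1 => "b1"
  'c' x 1 => "c1"
  'b' x 1 => "b1"
  'a' x 1 => "a1"
  'c' x 2 => "c2"
Compressed: "b1a1b2c2b1c1b1a1c2"
Compressed length: 18

18


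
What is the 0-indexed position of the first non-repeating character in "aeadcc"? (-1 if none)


Input: aeadcc
Character frequencies:
  'a': 2
  'c': 2
  'd': 1
  'e': 1
Scanning left to right for freq == 1:
  Position 0 ('a'): freq=2, skip
  Position 1 ('e'): unique! => answer = 1

1


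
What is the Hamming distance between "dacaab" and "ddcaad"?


Comparing "dacaab" and "ddcaad" position by position:
  Position 0: 'd' vs 'd' => same
  Position 1: 'a' vs 'd' => differ
  Position 2: 'c' vs 'c' => same
  Position 3: 'a' vs 'a' => same
  Position 4: 'a' vs 'a' => same
  Position 5: 'b' vs 'd' => differ
Total differences (Hamming distance): 2

2


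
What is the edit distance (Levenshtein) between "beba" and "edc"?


Computing edit distance: "beba" -> "edc"
DP table:
           e    d    c
      0    1    2    3
  b   1    1    2    3
  e   2    1    2    3
  b   3    2    2    3
  a   4    3    3    3
Edit distance = dp[4][3] = 3

3


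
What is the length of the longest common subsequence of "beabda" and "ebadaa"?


LCS of "beabda" and "ebadaa"
DP table:
           e    b    a    d    a    a
      0    0    0    0    0    0    0
  b   0    0    1    1    1    1    1
  e   0    1    1    1    1    1    1
  a   0    1    1    2    2    2    2
  b   0    1    2    2    2    2    2
  d   0    1    2    2    3    3    3
  a   0    1    2    3    3    4    4
LCS length = dp[6][6] = 4

4


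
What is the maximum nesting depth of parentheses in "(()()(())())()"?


Input: "(()()(())())()"
Tracking depth:
  Position 0 '(': depth becomes 1
  Position 1 '(': depth becomes 2
  Position 2 ')': depth becomes 1
  Position 3 '(': depth becomes 2
  Position 4 ')': depth becomes 1
  Position 5 '(': depth becomes 2
  Position 6 '(': depth becomes 3
  Position 7 ')': depth becomes 2
  Position 8 ')': depth becomes 1
  Position 9 '(': depth becomes 2
  Position 10 ')': depth becomes 1
  Position 11 ')': depth becomes 0
  Position 12 '(': depth becomes 1
  Position 13 ')': depth becomes 0
Maximum depth reached: 3

3


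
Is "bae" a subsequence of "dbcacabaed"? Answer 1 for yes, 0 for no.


Check if "bae" is a subsequence of "dbcacabaed"
Greedy scan:
  Position 0 ('d'): no match needed
  Position 1 ('b'): matches sub[0] = 'b'
  Position 2 ('c'): no match needed
  Position 3 ('a'): matches sub[1] = 'a'
  Position 4 ('c'): no match needed
  Position 5 ('a'): no match needed
  Position 6 ('b'): no match needed
  Position 7 ('a'): no match needed
  Position 8 ('e'): matches sub[2] = 'e'
  Position 9 ('d'): no match needed
All 3 characters matched => is a subsequence

1


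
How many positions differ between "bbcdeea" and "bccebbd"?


Comparing "bbcdeea" and "bccebbd" position by position:
  Position 0: 'b' vs 'b' => same
  Position 1: 'b' vs 'c' => DIFFER
  Position 2: 'c' vs 'c' => same
  Position 3: 'd' vs 'e' => DIFFER
  Position 4: 'e' vs 'b' => DIFFER
  Position 5: 'e' vs 'b' => DIFFER
  Position 6: 'a' vs 'd' => DIFFER
Positions that differ: 5

5


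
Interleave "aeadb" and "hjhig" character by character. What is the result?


Interleaving "aeadb" and "hjhig":
  Position 0: 'a' from first, 'h' from second => "ah"
  Position 1: 'e' from first, 'j' from second => "ej"
  Position 2: 'a' from first, 'h' from second => "ah"
  Position 3: 'd' from first, 'i' from second => "di"
  Position 4: 'b' from first, 'g' from second => "bg"
Result: ahejahdibg

ahejahdibg


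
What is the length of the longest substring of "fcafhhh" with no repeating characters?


Input: "fcafhhh"
Sliding window (track last position of each char):
  Position 0 ('f'): window [0,0] length 1 -- new best
  Position 1 ('c'): window [0,1] length 2 -- new best
  Position 2 ('a'): window [0,2] length 3 -- new best
  Position 3 ('f'): repeat (last at 0), move window start to 1
  Position 3 ('f'): window [1,3] length 3
  Position 4 ('h'): window [1,4] length 4 -- new best
  Position 5 ('h'): repeat (last at 4), move window start to 5
  Position 5 ('h'): window [5,5] length 1
  Position 6 ('h'): repeat (last at 5), move window start to 6
  Position 6 ('h'): window [6,6] length 1
Longest substring with no repeats: "cafh" with length 4

4


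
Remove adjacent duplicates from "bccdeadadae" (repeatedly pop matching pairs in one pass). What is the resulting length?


Input: bccdeadadae
Stack-based adjacent duplicate removal:
  Read 'b': push. Stack: b
  Read 'c': push. Stack: bc
  Read 'c': matches stack top 'c' => pop. Stack: b
  Read 'd': push. Stack: bd
  Read 'e': push. Stack: bde
  Read 'a': push. Stack: bdea
  Read 'd': push. Stack: bdead
  Read 'a': push. Stack: bdeada
  Read 'd': push. Stack: bdeadad
  Read 'a': push. Stack: bdeadada
  Read 'e': push. Stack: bdeadadae
Final stack: "bdeadadae" (length 9)

9


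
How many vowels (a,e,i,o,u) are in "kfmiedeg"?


Input: kfmiedeg
Checking each character:
  'k' at position 0: consonant
  'f' at position 1: consonant
  'm' at position 2: consonant
  'i' at position 3: vowel (running total: 1)
  'e' at position 4: vowel (running total: 2)
  'd' at position 5: consonant
  'e' at position 6: vowel (running total: 3)
  'g' at position 7: consonant
Total vowels: 3

3
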